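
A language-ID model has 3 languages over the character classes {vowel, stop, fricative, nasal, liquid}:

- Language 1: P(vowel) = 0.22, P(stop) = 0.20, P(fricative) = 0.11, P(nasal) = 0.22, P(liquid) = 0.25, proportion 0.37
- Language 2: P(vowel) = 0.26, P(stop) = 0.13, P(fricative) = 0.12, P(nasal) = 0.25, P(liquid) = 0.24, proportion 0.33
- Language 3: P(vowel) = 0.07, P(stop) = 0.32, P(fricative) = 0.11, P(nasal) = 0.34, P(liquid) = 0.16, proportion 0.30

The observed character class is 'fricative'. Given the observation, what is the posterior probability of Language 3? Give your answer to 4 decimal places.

0.2913

The responsibility of component k is w_k f_k(x) divided by Σ_j w_j f_j(x).
Component likelihoods at x = 'fricative':
  L_1 = 0.11
  L_2 = 0.12
  L_3 = 0.11
Multiply by the mixture weights:
  w_1·L_1 = 0.37 × 0.11 = 0.0407
  w_2·L_2 = 0.33 × 0.12 = 0.0396
  w_3·L_3 = 0.30 × 0.11 = 0.033
Marginal: 0.0407 + 0.0396 + 0.033 = 0.1133
So the posterior for Language 3 is 0.033 / 0.1133 ≈ 0.2913.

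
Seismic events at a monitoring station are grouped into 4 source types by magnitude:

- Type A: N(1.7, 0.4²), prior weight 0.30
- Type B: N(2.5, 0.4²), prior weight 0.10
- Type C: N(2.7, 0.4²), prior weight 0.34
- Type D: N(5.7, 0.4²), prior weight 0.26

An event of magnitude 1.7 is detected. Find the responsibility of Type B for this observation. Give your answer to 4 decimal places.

By Bayes' theorem, P(k | x) = π_k f_k(x) / Σ_j π_j f_j(x).
Component likelihoods at x = 1.7:
  L_A = (1/(0.4·√(2π)))·exp(−(1.7−1.7)²/(2·0.4²)) = 0.997356·exp(-0.00000) = 0.997356
  L_B = (1/(0.4·√(2π)))·exp(−(1.7−2.5)²/(2·0.4²)) = 0.997356·exp(-2.00000) = 0.134977
  L_C = (1/(0.4·√(2π)))·exp(−(1.7−2.7)²/(2·0.4²)) = 0.997356·exp(-3.12500) = 0.0438208
  L_D = (1/(0.4·√(2π)))·exp(−(1.7−5.7)²/(2·0.4²)) = 0.997356·exp(-50.00000) = 1.92365e-22
Unnormalised posteriors:
  π_A·L_A = 0.30 × 0.997356 = 0.299207
  π_B·L_B = 0.10 × 0.134977 = 0.0134977
  π_C·L_C = 0.34 × 0.0438208 = 0.0148991
  π_D·L_D = 0.26 × 1.92365e-22 = 5.00149e-23
Normaliser: 0.299207 + 0.0134977 + 0.0148991 + 5.00149e-23 = 0.327604
P(Type B | 1.7) = 0.0134977 / 0.327604 ≈ 0.0412

0.0412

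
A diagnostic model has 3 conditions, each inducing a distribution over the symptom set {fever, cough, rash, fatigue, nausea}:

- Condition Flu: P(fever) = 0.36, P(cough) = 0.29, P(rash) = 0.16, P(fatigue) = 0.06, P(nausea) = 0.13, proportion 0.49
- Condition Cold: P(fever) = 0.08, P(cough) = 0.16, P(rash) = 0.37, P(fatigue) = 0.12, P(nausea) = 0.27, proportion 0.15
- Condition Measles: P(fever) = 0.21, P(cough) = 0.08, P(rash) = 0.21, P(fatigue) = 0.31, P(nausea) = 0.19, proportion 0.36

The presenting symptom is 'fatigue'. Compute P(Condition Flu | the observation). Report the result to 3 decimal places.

0.185

By Bayes' theorem, P(k | x) = π_k f_k(x) / Σ_j π_j f_j(x).
Categorical probabilities:
  f_Flu = 0.06
  f_Cold = 0.12
  f_Measles = 0.31
Multiply by the mixture weights:
  π_Flu·f_Flu = 0.49 × 0.06 = 0.0294
  π_Cold·f_Cold = 0.15 × 0.12 = 0.018
  π_Measles·f_Measles = 0.36 × 0.31 = 0.1116
Normaliser: 0.0294 + 0.018 + 0.1116 = 0.159
Responsibility of Condition Flu: 0.0294 / 0.159 ≈ 0.185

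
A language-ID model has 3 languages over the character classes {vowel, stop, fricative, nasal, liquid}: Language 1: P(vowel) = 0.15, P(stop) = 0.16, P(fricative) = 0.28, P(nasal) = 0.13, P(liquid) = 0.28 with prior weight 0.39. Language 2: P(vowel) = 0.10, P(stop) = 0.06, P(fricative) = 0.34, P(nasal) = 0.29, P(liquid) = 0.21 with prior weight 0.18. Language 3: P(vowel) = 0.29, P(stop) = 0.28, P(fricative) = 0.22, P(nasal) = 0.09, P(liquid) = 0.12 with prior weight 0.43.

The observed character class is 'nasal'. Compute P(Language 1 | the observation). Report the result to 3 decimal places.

By Bayes' theorem, P(k | x) = π_k f_k(x) / Σ_j π_j f_j(x).
Component likelihoods at x = 'nasal':
  L_1 = 0.13
  L_2 = 0.29
  L_3 = 0.09
Multiply by the mixture weights:
  π_1·L_1 = 0.39 × 0.13 = 0.0507
  π_2·L_2 = 0.18 × 0.29 = 0.0522
  π_3·L_3 = 0.43 × 0.09 = 0.0387
Denominator: 0.0507 + 0.0522 + 0.0387 = 0.1416
So the posterior for Language 1 is 0.0507 / 0.1416 ≈ 0.358.

0.358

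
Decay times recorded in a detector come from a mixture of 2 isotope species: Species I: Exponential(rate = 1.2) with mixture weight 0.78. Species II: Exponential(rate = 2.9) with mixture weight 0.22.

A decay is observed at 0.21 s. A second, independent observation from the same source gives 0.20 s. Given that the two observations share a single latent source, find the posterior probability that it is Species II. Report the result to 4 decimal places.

The responsibility of component k is w_k f_k(x) divided by Σ_j w_j f_j(x).
Since both observations come from the same component, the likelihood for component k is f_k(x₁)·f_k(x₂).
  L_I = [1.2·e^(−1.2·0.21) = 1.2·e^(−0.2520) = 0.932694] × [0.943953] = 0.880419
  L_II = [2.9·e^(−2.9·0.21) = 2.9·e^(−0.6090) = 1.57729] × [1.62371] = 2.56106
Multiply by the mixture weights:
  w_I·L_I = 0.78 × 0.880419 = 0.686727
  w_II·L_II = 0.22 × 2.56106 = 0.563433
Marginal: 0.686727 + 0.563433 = 1.25016
So the posterior for Species II is 0.563433 / 1.25016 ≈ 0.4507.

0.4507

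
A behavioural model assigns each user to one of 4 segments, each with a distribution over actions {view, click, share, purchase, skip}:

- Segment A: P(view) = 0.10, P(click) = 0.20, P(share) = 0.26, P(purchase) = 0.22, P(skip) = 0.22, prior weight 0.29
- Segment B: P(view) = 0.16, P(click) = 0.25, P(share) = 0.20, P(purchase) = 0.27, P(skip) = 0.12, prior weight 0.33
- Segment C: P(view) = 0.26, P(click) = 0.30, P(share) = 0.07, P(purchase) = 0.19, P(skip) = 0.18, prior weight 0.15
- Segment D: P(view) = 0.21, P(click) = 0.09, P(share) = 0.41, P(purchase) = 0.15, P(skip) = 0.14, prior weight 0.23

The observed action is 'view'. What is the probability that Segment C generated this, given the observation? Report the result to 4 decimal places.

0.2306

The responsibility of component k is π_k f_k(x) divided by Σ_j π_j f_j(x).
Categorical probabilities:
  L_A = P(view | comp) = 0.10
  L_B = P(view | comp) = 0.16
  L_C = P(view | comp) = 0.26
  L_D = P(view | comp) = 0.21
Multiply by the mixture weights:
  π_A·L_A = 0.29 × 0.1 = 0.029
  π_B·L_B = 0.33 × 0.16 = 0.0528
  π_C·L_C = 0.15 × 0.26 = 0.039
  π_D·L_D = 0.23 × 0.21 = 0.0483
Denominator: 0.029 + 0.0528 + 0.039 + 0.0483 = 0.1691
P(Segment C | data) ≈ 0.2306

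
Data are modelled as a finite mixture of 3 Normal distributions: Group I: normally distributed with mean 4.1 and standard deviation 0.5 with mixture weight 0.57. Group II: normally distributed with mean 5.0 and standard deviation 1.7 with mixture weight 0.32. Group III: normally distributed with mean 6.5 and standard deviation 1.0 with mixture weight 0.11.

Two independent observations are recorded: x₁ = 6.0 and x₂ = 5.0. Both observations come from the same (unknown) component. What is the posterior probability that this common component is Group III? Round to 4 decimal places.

0.2522

Posterior ∝ prior × likelihood, so P(k | x) ∝ P(Z=k) f_k(x); normalise over all components.
Since both observations come from the same component, the likelihood for component k is f_k(x₁)·f_k(x₂).
  L_I = [0.000583894] × [0.1579] = 9.2197e-05
  L_II = [0.197389] × [0.234672] = 0.0463217
  L_III = [0.352065] × [0.129518] = 0.0455987
Weight by the priors:
  P(Z=I)·L_I = 0.57 × 9.2197e-05 = 5.25523e-05
  P(Z=II)·L_II = 0.32 × 0.0463217 = 0.014823
  P(Z=III)·L_III = 0.11 × 0.0455987 = 0.00501585
Marginal: 5.25523e-05 + 0.014823 + 0.00501585 = 0.0198914
So the posterior for Group III is 0.00501585 / 0.0198914 ≈ 0.2522.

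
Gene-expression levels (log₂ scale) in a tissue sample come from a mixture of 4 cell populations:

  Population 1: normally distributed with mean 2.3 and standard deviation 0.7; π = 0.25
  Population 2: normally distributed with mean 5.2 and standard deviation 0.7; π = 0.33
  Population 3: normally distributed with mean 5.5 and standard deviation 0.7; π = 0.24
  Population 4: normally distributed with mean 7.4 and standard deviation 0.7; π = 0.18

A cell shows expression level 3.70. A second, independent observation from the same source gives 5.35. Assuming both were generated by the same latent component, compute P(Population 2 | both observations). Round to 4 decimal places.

P(component k | x) = P(Z=k)·f_k(x) / marginal(x), where marginal(x) = Σ_j P(Z=j)·f_j(x).
Since both observations come from the same component, the likelihood for component k is f_k(x₁)·f_k(x₂).
  p_1 = [0.07713] × [4.29871e-05] = 3.31559e-06
  p_2 = [0.057373] × [0.556982] = 0.0319557
  p_3 = [0.0208921] × [0.556982] = 0.0116365
  p_4 = [4.88634e-07] × [0.00782424] = 3.82319e-09
Multiply by the mixture weights:
  P(Z=1)·p_1 = 0.25 × 3.31559e-06 = 8.28898e-07
  P(Z=2)·p_2 = 0.33 × 0.0319557 = 0.0105454
  P(Z=3)·p_3 = 0.24 × 0.0116365 = 0.00279276
  P(Z=4)·p_4 = 0.18 × 3.82319e-09 = 6.88175e-10
Sum: 8.28898e-07 + 0.0105454 + 0.00279276 + 6.88175e-10 = 0.013339
So the posterior for Population 2 is 0.0105454 / 0.013339 ≈ 0.7906.

0.7906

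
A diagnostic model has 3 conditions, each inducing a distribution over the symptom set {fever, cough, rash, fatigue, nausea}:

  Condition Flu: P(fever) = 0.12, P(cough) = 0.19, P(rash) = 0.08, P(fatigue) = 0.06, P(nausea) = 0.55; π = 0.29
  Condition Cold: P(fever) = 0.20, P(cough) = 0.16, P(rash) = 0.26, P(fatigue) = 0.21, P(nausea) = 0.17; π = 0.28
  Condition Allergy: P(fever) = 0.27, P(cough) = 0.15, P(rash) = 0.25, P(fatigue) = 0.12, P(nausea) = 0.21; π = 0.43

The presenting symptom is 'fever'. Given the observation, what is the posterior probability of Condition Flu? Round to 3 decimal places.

Posterior ∝ prior × likelihood, so P(k | x) ∝ π_k f_k(x); normalise over all components.
Categorical probabilities:
  L_Flu = P(fever | comp) = 0.12
  L_Cold = P(fever | comp) = 0.20
  L_Allergy = P(fever | comp) = 0.27
Prior × likelihood for each component:
  π_Flu·L_Flu = 0.29 × 0.12 = 0.0348
  π_Cold·L_Cold = 0.28 × 0.2 = 0.056
  π_Allergy·L_Allergy = 0.43 × 0.27 = 0.1161
Marginal: 0.0348 + 0.056 + 0.1161 = 0.2069
Responsibility of Condition Flu: 0.0348 / 0.2069 ≈ 0.168

0.168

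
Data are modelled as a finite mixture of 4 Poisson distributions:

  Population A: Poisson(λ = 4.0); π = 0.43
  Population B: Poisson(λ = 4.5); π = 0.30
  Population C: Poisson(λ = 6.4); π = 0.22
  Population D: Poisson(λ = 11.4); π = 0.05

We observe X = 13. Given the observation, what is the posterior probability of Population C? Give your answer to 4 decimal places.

0.2548

The responsibility of component k is π_k f_k(x) divided by Σ_j π_j f_j(x).
Component likelihoods at x = 13:
  L_A = e^(−4.0)·4.0^13/13! = 0.000197388
  L_B = e^(−4.5)·4.5^13/13! = 0.00055355
  L_C = e^(−6.4)·6.4^13/13! = 0.00806445
  L_D = e^(−11.4)·11.4^13/13! = 0.0987474
Multiply by the mixture weights:
  π_A·L_A = 0.43 × 0.000197388 = 8.4877e-05
  π_B·L_B = 0.30 × 0.00055355 = 0.000166065
  π_C·L_C = 0.22 × 0.00806445 = 0.00177418
  π_D·L_D = 0.05 × 0.0987474 = 0.00493737
Sum: 8.4877e-05 + 0.000166065 + 0.00177418 + 0.00493737 = 0.00696249
Responsibility of Population C: 0.00177418 / 0.00696249 ≈ 0.2548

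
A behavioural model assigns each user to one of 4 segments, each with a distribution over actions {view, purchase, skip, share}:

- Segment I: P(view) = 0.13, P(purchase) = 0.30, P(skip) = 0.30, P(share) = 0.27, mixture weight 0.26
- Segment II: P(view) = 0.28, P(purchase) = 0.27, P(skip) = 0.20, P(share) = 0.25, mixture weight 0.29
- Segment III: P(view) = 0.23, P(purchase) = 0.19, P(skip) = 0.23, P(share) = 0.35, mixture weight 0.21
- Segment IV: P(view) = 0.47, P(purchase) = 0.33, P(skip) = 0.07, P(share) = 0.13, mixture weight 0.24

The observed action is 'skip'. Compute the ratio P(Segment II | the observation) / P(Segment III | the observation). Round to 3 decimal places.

Posterior odds = (π_i f_i(x)) / (π_j f_j(x)); the normalising sum cancels.
Categorical probabilities:
  p_I = P(skip | comp) = 0.30
  p_II = P(skip | comp) = 0.20
  p_III = P(skip | comp) = 0.23
  p_IV = P(skip | comp) = 0.07
Posterior odds = (π_II·p_II) / (π_III·p_III) = (0.29·0.2) / (0.21·0.23) = 0.058 / 0.0483 ≈ 1.201

1.201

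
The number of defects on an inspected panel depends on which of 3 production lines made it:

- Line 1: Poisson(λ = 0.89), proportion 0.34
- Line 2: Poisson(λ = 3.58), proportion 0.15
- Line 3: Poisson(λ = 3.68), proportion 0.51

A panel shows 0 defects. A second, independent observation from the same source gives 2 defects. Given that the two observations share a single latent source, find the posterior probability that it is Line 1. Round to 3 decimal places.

0.885

By Bayes' theorem, P(k | x) = π_k f_k(x) / Σ_j π_j f_j(x).
Since both observations come from the same component, the likelihood for component k is f_k(x₁)·f_k(x₂).
  L_1 = [0.410656] × [0.16264] = 0.0667891
  L_2 = [0.0278757] × [0.178633] = 0.00497952
  L_3 = [0.025223] × [0.17079] = 0.00430783
Prior × likelihood for each component:
  π_1·L_1 = 0.34 × 0.0667891 = 0.0227083
  π_2·L_2 = 0.15 × 0.00497952 = 0.000746928
  π_3·L_3 = 0.51 × 0.00430783 = 0.00219699
Marginal: 0.0227083 + 0.000746928 + 0.00219699 = 0.0256522
P(Line 1 | x) ≈ 0.885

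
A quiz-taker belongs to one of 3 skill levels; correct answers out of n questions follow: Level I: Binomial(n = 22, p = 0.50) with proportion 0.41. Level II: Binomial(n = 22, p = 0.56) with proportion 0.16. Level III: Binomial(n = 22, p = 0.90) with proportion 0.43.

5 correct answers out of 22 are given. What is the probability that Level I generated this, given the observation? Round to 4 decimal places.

By Bayes' theorem, P(k | x) = π_k f_k(x) / Σ_j π_j f_j(x).
Evaluate each component's likelihood at the observed value:
  L_I = 0.00627851
  L_II = 0.00125937
  L_III = 1.555e-13
Unnormalised posteriors:
  π_I·L_I = 0.41 × 0.00627851 = 0.00257419
  π_II·L_II = 0.16 × 0.00125937 = 0.000201499
  π_III·L_III = 0.43 × 1.555e-13 = 6.68648e-14
Denominator: 0.00257419 + 0.000201499 + 6.68648e-14 = 0.00277569
P(Level I | the observation) = 0.00257419 / 0.00277569 ≈ 0.9274

0.9274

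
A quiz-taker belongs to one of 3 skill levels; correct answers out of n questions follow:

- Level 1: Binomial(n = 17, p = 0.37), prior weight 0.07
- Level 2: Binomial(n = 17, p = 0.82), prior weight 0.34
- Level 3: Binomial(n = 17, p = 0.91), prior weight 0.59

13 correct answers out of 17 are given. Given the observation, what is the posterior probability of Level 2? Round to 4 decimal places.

By Bayes' theorem, P(k | x) = π_k f_k(x) / Σ_j π_j f_j(x).
Component likelihoods at x = 13 correct answers out of 17:
  L_1 = 0.000913191
  L_2 = 0.189342
  L_3 = 0.0458232
Prior × likelihood for each component:
  π_1·L_1 = 0.07 × 0.000913191 = 6.39234e-05
  π_2·L_2 = 0.34 × 0.189342 = 0.0643763
  π_3·L_3 = 0.59 × 0.0458232 = 0.0270357
Normaliser: 6.39234e-05 + 0.0643763 + 0.0270357 = 0.0914759
P(Level 2 | x) ≈ 0.7038

0.7038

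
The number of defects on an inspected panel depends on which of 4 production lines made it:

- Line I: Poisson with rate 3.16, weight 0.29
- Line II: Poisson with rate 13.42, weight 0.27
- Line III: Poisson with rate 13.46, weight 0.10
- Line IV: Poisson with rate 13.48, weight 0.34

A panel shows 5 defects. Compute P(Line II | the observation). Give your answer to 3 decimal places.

Posterior ∝ prior × likelihood, so P(k | x) ∝ π_k f_k(x); normalise over all components.
Evaluate each component's likelihood at the observed value:
  f_I = e^(−3.16)·3.16^5/5! = 0.1114
  f_II = e^(−13.42)·13.42^5/5! = 0.00538703
  f_III = e^(−13.46)·13.46^5/5! = 0.0052534
  f_IV = e^(−13.48)·13.48^5/5! = 0.00518774
Weight by the priors:
  π_I·f_I = 0.29 × 0.1114 = 0.0323059
  π_II·f_II = 0.27 × 0.00538703 = 0.0014545
  π_III·f_III = 0.10 × 0.0052534 = 0.00052534
  π_IV·f_IV = 0.34 × 0.00518774 = 0.00176383
Marginal: 0.0323059 + 0.0014545 + 0.00052534 + 0.00176383 = 0.0360496
Responsibility of Line II: 0.0014545 / 0.0360496 ≈ 0.040

0.040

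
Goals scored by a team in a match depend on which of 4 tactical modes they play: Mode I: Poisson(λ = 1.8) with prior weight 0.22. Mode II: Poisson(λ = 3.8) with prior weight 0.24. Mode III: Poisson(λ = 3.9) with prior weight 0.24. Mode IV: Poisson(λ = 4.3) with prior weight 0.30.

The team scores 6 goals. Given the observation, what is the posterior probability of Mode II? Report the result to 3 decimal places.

0.268

Posterior ∝ prior × likelihood, so P(k | x) ∝ w_k f_k(x); normalise over all components.
Evaluate each component's likelihood at the observed value:
  f_I = e^(−1.8)·1.8^6/6! = 0.00780859
  f_II = e^(−3.8)·3.8^6/6! = 0.0935513
  f_III = e^(−3.9)·3.9^6/6! = 0.0989251
  f_IV = e^(−4.3)·4.3^6/6! = 0.119127
Unnormalised posteriors:
  w_I·f_I = 0.22 × 0.00780859 = 0.00171789
  w_II·f_II = 0.24 × 0.0935513 = 0.0224523
  w_III·f_III = 0.24 × 0.0989251 = 0.023742
  w_IV·f_IV = 0.30 × 0.119127 = 0.0357382
Denominator: 0.00171789 + 0.0224523 + 0.023742 + 0.0357382 = 0.0836505
So the posterior for Mode II is 0.0224523 / 0.0836505 ≈ 0.268.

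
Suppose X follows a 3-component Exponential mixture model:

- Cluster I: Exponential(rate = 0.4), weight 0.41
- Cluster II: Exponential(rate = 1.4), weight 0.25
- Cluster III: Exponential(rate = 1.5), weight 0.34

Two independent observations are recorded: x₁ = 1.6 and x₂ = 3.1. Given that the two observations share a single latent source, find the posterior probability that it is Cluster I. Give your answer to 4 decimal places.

The responsibility of component k is π_k f_k(x) divided by Σ_j π_j f_j(x).
Since both observations come from the same component, the likelihood for component k is f_k(x₁)·f_k(x₂).
  f_I = [0.210917] × [0.115754] = 0.0244144
  f_II = [0.149042] × [0.0182511] = 0.00272018
  f_III = [0.136077] × [0.0143424] = 0.00195167
Multiply by the mixture weights:
  π_I·f_I = 0.41 × 0.0244144 = 0.0100099
  π_II·f_II = 0.25 × 0.00272018 = 0.000680046
  π_III·f_III = 0.34 × 0.00195167 = 0.000663568
Marginal: 0.0100099 + 0.000680046 + 0.000663568 = 0.0113535
P(Cluster I | data) ≈ 0.8817

0.8817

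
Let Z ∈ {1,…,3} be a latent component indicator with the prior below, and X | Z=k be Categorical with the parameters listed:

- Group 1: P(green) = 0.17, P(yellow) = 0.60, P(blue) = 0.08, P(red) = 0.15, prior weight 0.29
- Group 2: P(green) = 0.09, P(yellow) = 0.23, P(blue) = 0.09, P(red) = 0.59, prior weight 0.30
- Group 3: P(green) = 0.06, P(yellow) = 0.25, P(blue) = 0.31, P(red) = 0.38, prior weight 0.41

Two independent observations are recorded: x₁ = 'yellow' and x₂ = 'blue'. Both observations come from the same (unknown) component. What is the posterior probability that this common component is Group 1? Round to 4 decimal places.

0.2682

By Bayes' theorem, P(k | x) = P(Z=k) f_k(x) / Σ_j P(Z=j) f_j(x).
Since both observations come from the same component, the likelihood for component k is f_k(x₁)·f_k(x₂).
  f_1 = [0.6] × [0.08] = 0.048
  f_2 = [0.23] × [0.09] = 0.0207
  f_3 = [0.25] × [0.31] = 0.0775
Weight by the priors:
  P(Z=1)·f_1 = 0.29 × 0.048 = 0.01392
  P(Z=2)·f_2 = 0.30 × 0.0207 = 0.00621
  P(Z=3)·f_3 = 0.41 × 0.0775 = 0.031775
Marginal: 0.01392 + 0.00621 + 0.031775 = 0.051905
P(Group 1 | x₁, x₂) ≈ 0.2682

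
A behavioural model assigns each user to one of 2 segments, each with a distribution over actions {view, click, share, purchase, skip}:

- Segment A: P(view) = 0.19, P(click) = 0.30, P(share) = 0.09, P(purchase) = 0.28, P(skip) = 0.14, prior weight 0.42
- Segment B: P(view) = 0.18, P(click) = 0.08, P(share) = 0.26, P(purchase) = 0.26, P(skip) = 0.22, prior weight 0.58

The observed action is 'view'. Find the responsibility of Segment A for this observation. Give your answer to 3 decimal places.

Apply Bayes' rule: the posterior for each component is proportional to its prior times its likelihood at x.
Component likelihoods at x = 'view':
  p_A = P(view | comp) = 0.19
  p_B = P(view | comp) = 0.18
Multiply by the mixture weights:
  w_A·p_A = 0.42 × 0.19 = 0.0798
  w_B·p_B = 0.58 × 0.18 = 0.1044
Normaliser: 0.0798 + 0.1044 = 0.1842
P(Segment A | the observation) = 0.0798 / 0.1842 ≈ 0.433

0.433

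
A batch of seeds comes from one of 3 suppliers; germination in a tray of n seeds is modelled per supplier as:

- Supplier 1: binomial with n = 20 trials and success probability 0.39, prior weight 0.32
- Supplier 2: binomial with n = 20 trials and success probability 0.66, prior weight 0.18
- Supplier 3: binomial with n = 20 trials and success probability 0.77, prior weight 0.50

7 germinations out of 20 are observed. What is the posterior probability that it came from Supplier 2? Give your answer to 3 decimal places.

P(component k | x) = w_k·f_k(x) / marginal(x), where marginal(x) = Σ_j w_j·f_j(x).
Evaluate each component's likelihood at the observed value:
  f_1 = C(20,7)·0.39^7·0.61^13 = 77520·0.00137231·0.00161915 = 0.172248
  f_2 = C(20,7)·0.66^7·0.34^13 = 77520·0.0545516·8.11383e-07 = 0.00343121
  f_3 = C(20,7)·0.77^7·0.23^13 = 77520·0.160485·5.04036e-09 = 6.27062e-05
Unnormalised posteriors:
  w_1·f_1 = 0.32 × 0.172248 = 0.0551193
  w_2·f_2 = 0.18 × 0.00343121 = 0.000617618
  w_3·f_3 = 0.50 × 6.27062e-05 = 3.13531e-05
Normaliser: 0.0551193 + 0.000617618 + 3.13531e-05 = 0.0557683
So the posterior for Supplier 2 is 0.000617618 / 0.0557683 ≈ 0.011.

0.011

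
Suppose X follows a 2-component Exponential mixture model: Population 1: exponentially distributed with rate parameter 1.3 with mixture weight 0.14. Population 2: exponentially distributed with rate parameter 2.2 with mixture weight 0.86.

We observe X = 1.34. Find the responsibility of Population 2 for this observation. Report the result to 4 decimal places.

Posterior ∝ prior × likelihood, so P(k | x) ∝ w_k f_k(x); normalise over all components.
Evaluate each component's likelihood at the observed value:
  L_1 = 0.227721
  L_2 = 0.115378
Weight by the priors:
  w_1·L_1 = 0.14 × 0.227721 = 0.0318809
  w_2·L_2 = 0.86 × 0.115378 = 0.099225
Normaliser: 0.0318809 + 0.099225 = 0.131106
So the posterior for Population 2 is 0.099225 / 0.131106 ≈ 0.7568.

0.7568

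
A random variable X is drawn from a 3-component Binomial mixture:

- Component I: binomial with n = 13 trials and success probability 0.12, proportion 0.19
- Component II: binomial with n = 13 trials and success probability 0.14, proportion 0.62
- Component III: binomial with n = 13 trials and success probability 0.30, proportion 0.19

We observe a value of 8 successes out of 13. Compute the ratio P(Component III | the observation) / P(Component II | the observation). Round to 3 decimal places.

Posterior odds = (π_i f_i(x)) / (π_j f_j(x)); the normalising sum cancels.
Evaluate each component's likelihood at the observed value:
  L_I = 2.9204e-05
  L_II = 8.93501e-05
  L_III = 0.0141918
0.00269645 / 5.53971e-05 ≈ 48.675

48.675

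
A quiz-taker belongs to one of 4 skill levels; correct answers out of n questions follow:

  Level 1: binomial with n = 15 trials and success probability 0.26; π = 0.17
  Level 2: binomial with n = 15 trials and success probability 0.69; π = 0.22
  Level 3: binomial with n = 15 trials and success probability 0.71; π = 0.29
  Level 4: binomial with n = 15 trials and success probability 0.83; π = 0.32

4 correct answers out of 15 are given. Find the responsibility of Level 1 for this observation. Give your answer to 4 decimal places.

Posterior ∝ prior × likelihood, so P(k | x) ∝ π_k f_k(x); normalise over all components.
Binomial probabilities:
  L_1 = C(15,4)·0.26^4·0.74^11 = 1365·0.00456976·0.0364375 = 0.227287
  L_2 = C(15,4)·0.69^4·0.31^11 = 1365·0.226671·2.54085e-06 = 0.000786154
  L_3 = C(15,4)·0.71^4·0.29^11 = 1365·0.254117·1.22005e-06 = 0.000423198
  L_4 = C(15,4)·0.83^4·0.17^11 = 1365·0.474583·3.42719e-09 = 2.22015e-06
Unnormalised posteriors:
  π_1·L_1 = 0.17 × 0.227287 = 0.0386388
  π_2·L_2 = 0.22 × 0.000786154 = 0.000172954
  π_3·L_3 = 0.29 × 0.000423198 = 0.000122728
  π_4·L_4 = 0.32 × 2.22015e-06 = 7.10449e-07
Evidence: 0.0386388 + 0.000172954 + 0.000122728 + 7.10449e-07 = 0.0389352
P(Level 1 | x) = 0.0386388 / 0.0389352 ≈ 0.9924

0.9924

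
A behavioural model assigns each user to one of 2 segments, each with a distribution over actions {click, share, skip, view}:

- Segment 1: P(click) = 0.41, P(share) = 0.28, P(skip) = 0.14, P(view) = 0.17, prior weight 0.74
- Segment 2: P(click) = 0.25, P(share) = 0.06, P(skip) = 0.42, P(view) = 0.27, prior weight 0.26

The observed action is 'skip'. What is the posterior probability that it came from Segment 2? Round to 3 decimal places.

Apply Bayes' rule: the posterior for each component is proportional to its prior times its likelihood at x.
Categorical probabilities:
  f_1 = 0.14
  f_2 = 0.42
Weight by the priors:
  π_1·f_1 = 0.74 × 0.14 = 0.1036
  π_2·f_2 = 0.26 × 0.42 = 0.1092
Marginal: 0.1036 + 0.1092 = 0.2128
P(Segment 2 | 'skip') ≈ 0.513

0.513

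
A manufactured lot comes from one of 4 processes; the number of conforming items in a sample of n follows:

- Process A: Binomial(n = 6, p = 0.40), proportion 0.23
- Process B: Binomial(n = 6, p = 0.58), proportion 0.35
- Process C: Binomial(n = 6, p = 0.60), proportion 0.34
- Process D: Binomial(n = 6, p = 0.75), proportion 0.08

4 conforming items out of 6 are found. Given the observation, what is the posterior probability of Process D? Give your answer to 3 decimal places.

0.089

Posterior ∝ prior × likelihood, so P(k | x) ∝ π_k f_k(x); normalise over all components.
Binomial probabilities:
  L_A = C(6,4)·0.40^4·0.60^2 = 15·0.0256·0.36 = 0.13824
  L_B = C(6,4)·0.58^4·0.42^2 = 15·0.113165·0.1764 = 0.299434
  L_C = C(6,4)·0.60^4·0.40^2 = 15·0.1296·0.16 = 0.31104
  L_D = C(6,4)·0.75^4·0.25^2 = 15·0.316406·0.0625 = 0.296631
Prior × likelihood for each component:
  π_A·L_A = 0.23 × 0.13824 = 0.0317952
  π_B·L_B = 0.35 × 0.299434 = 0.104802
  π_C·L_C = 0.34 × 0.31104 = 0.105754
  π_D·L_D = 0.08 × 0.296631 = 0.0237305
Denominator: 0.0317952 + 0.104802 + 0.105754 + 0.0237305 = 0.266081
P(Process D | 4 conforming items out of 6) = 0.0237305 / 0.266081 ≈ 0.089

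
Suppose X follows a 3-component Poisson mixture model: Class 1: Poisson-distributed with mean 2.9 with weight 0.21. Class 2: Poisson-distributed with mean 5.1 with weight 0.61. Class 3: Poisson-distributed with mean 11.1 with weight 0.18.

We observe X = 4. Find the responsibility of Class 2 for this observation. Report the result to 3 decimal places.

0.746

Posterior ∝ prior × likelihood, so P(k | x) ∝ P(Z=k) f_k(x); normalise over all components.
Poisson probabilities:
  p_1 = e^(−2.9)·2.9^4/4! = 0.162154
  p_2 = e^(−5.1)·5.1^4/4! = 0.171857
  p_3 = e^(−11.1)·11.1^4/4! = 0.00955899
Multiply by the mixture weights:
  P(Z=1)·p_1 = 0.21 × 0.162154 = 0.0340523
  P(Z=2)·p_2 = 0.61 × 0.171857 = 0.104833
  P(Z=3)·p_3 = 0.18 × 0.00955899 = 0.00172062
Normaliser: 0.0340523 + 0.104833 + 0.00172062 = 0.140606
P(Class 2 | data) ≈ 0.746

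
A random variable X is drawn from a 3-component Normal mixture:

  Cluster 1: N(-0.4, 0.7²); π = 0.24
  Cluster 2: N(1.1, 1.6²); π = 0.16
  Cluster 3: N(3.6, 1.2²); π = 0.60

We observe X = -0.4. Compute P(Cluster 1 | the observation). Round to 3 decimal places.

P(component k | x) = π_k·f_k(x) / marginal(x), where marginal(x) = Σ_j π_j·f_j(x).
Normal densities:
  f_1 = 0.569918
  f_2 = 0.160671
  f_3 = 0.00128523
Multiply by the mixture weights:
  π_1·f_1 = 0.24 × 0.569918 = 0.13678
  π_2·f_2 = 0.16 × 0.160671 = 0.0257074
  π_3·f_3 = 0.60 × 0.00128523 = 0.000771139
Sum: 0.13678 + 0.0257074 + 0.000771139 = 0.163259
Responsibility of Cluster 1: 0.13678 / 0.163259 ≈ 0.838

0.838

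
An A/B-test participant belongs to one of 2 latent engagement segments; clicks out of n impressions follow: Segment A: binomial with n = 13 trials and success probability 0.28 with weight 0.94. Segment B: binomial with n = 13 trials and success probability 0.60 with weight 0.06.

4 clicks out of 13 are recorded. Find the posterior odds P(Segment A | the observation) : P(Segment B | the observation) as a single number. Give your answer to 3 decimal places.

147.386

Since P(k|x) ∝ π_k f_k(x), the posterior odds are π_i f_i(x) / (π_j f_j(x)).
Component likelihoods at x = 4 clicks out of 13:
  L_A = C(13,4)·0.28^4·0.72^9 = 715·0.00614656·0.0519987 = 0.228523
  L_B = C(13,4)·0.60^4·0.40^9 = 715·0.1296·0.000262144 = 0.0242913
Odds = (0.94/0.06) × (0.228523/0.0242913) = 15.6667 × 9.40762 ≈ 147.386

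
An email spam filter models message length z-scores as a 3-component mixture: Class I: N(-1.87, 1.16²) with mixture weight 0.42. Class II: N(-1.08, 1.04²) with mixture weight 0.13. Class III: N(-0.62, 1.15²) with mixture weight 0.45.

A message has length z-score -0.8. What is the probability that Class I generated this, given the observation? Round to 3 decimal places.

The responsibility of component k is w_k f_k(x) divided by Σ_j w_j f_j(x).
Component likelihoods at x = -0.8:
  L_I = 0.224747
  L_II = 0.369945
  L_III = 0.342683
Prior × likelihood for each component:
  w_I·L_I = 0.42 × 0.224747 = 0.0943935
  w_II·L_II = 0.13 × 0.369945 = 0.0480928
  w_III·L_III = 0.45 × 0.342683 = 0.154207
Normaliser: 0.0943935 + 0.0480928 + 0.154207 = 0.296694
P(Class I | -0.8) = 0.0943935 / 0.296694 ≈ 0.318

0.318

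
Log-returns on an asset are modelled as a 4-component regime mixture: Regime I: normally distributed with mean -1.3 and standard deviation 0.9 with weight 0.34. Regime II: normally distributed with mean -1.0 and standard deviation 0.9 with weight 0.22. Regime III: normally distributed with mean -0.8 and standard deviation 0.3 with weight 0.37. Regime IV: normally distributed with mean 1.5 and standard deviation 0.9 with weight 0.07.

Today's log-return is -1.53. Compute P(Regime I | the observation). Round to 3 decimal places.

The responsibility of component k is π_k f_k(x) divided by Σ_j π_j f_j(x).
Evaluate each component's likelihood at the observed value:
  L_I = (1/(0.9·√(2π)))·exp(−(-1.53−-1.3)²/(2·0.9²)) = 0.443269·exp(-0.03265) = 0.429028
  L_II = (1/(0.9·√(2π)))·exp(−(-1.53−-1.0)²/(2·0.9²)) = 0.443269·exp(-0.17340) = 0.372703
  L_III = (1/(0.3·√(2π)))·exp(−(-1.53−-0.8)²/(2·0.3²)) = 1.329808·exp(-2.96056) = 0.0688709
  L_IV = (1/(0.9·√(2π)))·exp(−(-1.53−1.5)²/(2·0.9²)) = 0.443269·exp(-5.66722) = 0.00153258
Multiply by the mixture weights:
  π_I·L_I = 0.34 × 0.429028 = 0.14587
  π_II·L_II = 0.22 × 0.372703 = 0.0819947
  π_III·L_III = 0.37 × 0.0688709 = 0.0254822
  π_IV·L_IV = 0.07 × 0.00153258 = 0.000107281
Marginal: 0.14587 + 0.0819947 + 0.0254822 + 0.000107281 = 0.253454
P(Regime I | the observation) ≈ 0.576

0.576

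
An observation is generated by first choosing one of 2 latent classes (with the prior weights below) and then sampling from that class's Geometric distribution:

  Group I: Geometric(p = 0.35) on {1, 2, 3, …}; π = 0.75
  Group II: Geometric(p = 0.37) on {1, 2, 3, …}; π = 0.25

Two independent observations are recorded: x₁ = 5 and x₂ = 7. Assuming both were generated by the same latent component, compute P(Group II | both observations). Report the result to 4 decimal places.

0.2142

Posterior ∝ prior × likelihood, so P(k | x) ∝ π_k f_k(x); normalise over all components.
Since both observations come from the same component, the likelihood for component k is f_k(x₁)·f_k(x₂).
  L_I = [0.0624772] × [0.0263966] = 0.00164919
  L_II = [0.058286] × [0.0231337] = 0.00134837
Unnormalised posteriors:
  π_I·L_I = 0.75 × 0.00164919 = 0.00123689
  π_II·L_II = 0.25 × 0.00134837 = 0.000337092
Denominator: 0.00123689 + 0.000337092 = 0.00157398
So the posterior for Group II is 0.000337092 / 0.00157398 ≈ 0.2142.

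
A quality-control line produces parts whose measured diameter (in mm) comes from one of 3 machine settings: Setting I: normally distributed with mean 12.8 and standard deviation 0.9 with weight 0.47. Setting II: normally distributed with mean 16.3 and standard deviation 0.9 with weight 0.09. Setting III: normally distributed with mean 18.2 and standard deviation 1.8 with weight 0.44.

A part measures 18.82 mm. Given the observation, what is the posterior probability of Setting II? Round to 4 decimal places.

0.0085

Apply Bayes' rule: the posterior for each component is proportional to its prior times its likelihood at x.
Normal densities:
  p_I = 8.53556e-11
  p_II = 0.00879495
  p_III = 0.208869
Weight by the priors:
  P(Z=I)·p_I = 0.47 × 8.53556e-11 = 4.01171e-11
  P(Z=II)·p_II = 0.09 × 0.00879495 = 0.000791545
  P(Z=III)·p_III = 0.44 × 0.208869 = 0.0919025
Evidence: 4.01171e-11 + 0.000791545 + 0.0919025 = 0.0926941
Responsibility of Setting II: 0.000791545 / 0.0926941 ≈ 0.0085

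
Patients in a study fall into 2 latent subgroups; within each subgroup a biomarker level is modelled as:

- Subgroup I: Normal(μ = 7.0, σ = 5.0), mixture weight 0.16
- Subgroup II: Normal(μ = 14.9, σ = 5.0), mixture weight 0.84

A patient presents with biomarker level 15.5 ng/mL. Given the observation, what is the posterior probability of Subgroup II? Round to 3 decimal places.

Apply Bayes' rule: the posterior for each component is proportional to its prior times its likelihood at x.
Normal densities:
  L_I = 0.0188098
  L_II = 0.079216
Unnormalised posteriors:
  π_I·L_I = 0.16 × 0.0188098 = 0.00300957
  π_II·L_II = 0.84 × 0.079216 = 0.0665415
Denominator: 0.00300957 + 0.0665415 = 0.069551
So the posterior for Subgroup II is 0.0665415 / 0.069551 ≈ 0.957.

0.957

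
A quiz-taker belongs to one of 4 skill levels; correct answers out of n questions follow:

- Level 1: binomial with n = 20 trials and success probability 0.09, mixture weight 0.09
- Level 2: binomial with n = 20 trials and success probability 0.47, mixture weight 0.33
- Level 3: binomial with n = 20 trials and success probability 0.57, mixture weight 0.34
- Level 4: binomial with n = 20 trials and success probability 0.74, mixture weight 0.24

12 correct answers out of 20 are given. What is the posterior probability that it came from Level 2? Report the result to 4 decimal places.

0.2838

P(component k | x) = w_k·f_k(x) / marginal(x), where marginal(x) = Σ_j w_j·f_j(x).
Evaluate each component's likelihood at the observed value:
  f_1 = 1.67305e-08
  f_2 = 0.0911273
  f_3 = 0.173186
  f_4 = 0.0709307
Unnormalised posteriors:
  w_1·f_1 = 0.09 × 1.67305e-08 = 1.50574e-09
  w_2·f_2 = 0.33 × 0.0911273 = 0.030072
  w_3·f_3 = 0.34 × 0.173186 = 0.0588833
  w_4·f_4 = 0.24 × 0.0709307 = 0.0170234
Denominator: 1.50574e-09 + 0.030072 + 0.0588833 + 0.0170234 = 0.105979
Responsibility of Level 2: 0.030072 / 0.105979 ≈ 0.2838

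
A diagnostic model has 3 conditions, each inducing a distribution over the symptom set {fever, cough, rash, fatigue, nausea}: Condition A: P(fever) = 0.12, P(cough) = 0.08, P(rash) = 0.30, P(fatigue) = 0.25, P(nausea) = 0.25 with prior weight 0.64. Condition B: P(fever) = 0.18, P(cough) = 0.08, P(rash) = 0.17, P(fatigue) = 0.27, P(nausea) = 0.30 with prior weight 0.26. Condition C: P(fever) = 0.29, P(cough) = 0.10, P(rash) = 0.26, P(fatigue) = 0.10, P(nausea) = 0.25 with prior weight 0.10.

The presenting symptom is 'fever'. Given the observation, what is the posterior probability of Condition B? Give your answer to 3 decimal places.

Apply Bayes' rule: the posterior for each component is proportional to its prior times its likelihood at x.
Categorical probabilities:
  f_A = P(fever | comp) = 0.12
  f_B = P(fever | comp) = 0.18
  f_C = P(fever | comp) = 0.29
Weight by the priors:
  P(Z=A)·f_A = 0.64 × 0.12 = 0.0768
  P(Z=B)·f_B = 0.26 × 0.18 = 0.0468
  P(Z=C)·f_C = 0.10 × 0.29 = 0.029
Evidence: 0.0768 + 0.0468 + 0.029 = 0.1526
P(Condition B | the observation) = 0.0468 / 0.1526 ≈ 0.307

0.307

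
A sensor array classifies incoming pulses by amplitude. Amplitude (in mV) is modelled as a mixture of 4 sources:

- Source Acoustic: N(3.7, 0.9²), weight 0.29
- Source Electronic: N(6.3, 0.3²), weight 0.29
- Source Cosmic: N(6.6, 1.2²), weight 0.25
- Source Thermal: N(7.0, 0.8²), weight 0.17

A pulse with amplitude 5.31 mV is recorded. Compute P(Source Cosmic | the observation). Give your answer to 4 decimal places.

By Bayes' theorem, P(k | x) = π_k f_k(x) / Σ_j π_j f_j(x).
Evaluate each component's likelihood at the observed value:
  p_Acoustic = (1/(0.9·√(2π)))·exp(−(5.31−3.7)²/(2·0.9²)) = 0.443269·exp(-1.60006) = 0.089489
  p_Electronic = (1/(0.3·√(2π)))·exp(−(5.31−6.3)²/(2·0.3²)) = 1.329808·exp(-5.44500) = 0.0057419
  p_Cosmic = (1/(1.2·√(2π)))·exp(−(5.31−6.6)²/(2·1.2²)) = 0.332452·exp(-0.57781) = 0.186547
  p_Thermal = (1/(0.8·√(2π)))·exp(−(5.31−7.0)²/(2·0.8²)) = 0.498678·exp(-2.23133) = 0.0535509
Multiply by the mixture weights:
  π_Acoustic·p_Acoustic = 0.29 × 0.089489 = 0.0259518
  π_Electronic·p_Electronic = 0.29 × 0.0057419 = 0.00166515
  π_Cosmic·p_Cosmic = 0.25 × 0.186547 = 0.0466367
  π_Thermal·p_Thermal = 0.17 × 0.0535509 = 0.00910365
Normaliser: 0.0259518 + 0.00166515 + 0.0466367 + 0.00910365 = 0.0833573
P(Source Cosmic | x) = 0.0466367 / 0.0833573 ≈ 0.5595

0.5595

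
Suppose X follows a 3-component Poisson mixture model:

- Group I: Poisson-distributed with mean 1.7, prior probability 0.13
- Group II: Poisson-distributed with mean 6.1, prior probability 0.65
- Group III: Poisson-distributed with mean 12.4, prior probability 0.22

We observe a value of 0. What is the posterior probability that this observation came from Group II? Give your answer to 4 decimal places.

By Bayes' theorem, P(k | x) = π_k f_k(x) / Σ_j π_j f_j(x).
Poisson probabilities:
  L_I = e^(−1.7)·1.7^0/0! = 0.182684
  L_II = e^(−6.1)·6.1^0/0! = 0.00224287
  L_III = e^(−12.4)·12.4^0/0! = 4.11859e-06
Prior × likelihood for each component:
  π_I·L_I = 0.13 × 0.182684 = 0.0237489
  π_II·L_II = 0.65 × 0.00224287 = 0.00145786
  π_III·L_III = 0.22 × 4.11859e-06 = 9.0609e-07
Denominator: 0.0237489 + 0.00145786 + 9.0609e-07 = 0.0252076
P(Group II | the observation) = 0.00145786 / 0.0252076 ≈ 0.0578

0.0578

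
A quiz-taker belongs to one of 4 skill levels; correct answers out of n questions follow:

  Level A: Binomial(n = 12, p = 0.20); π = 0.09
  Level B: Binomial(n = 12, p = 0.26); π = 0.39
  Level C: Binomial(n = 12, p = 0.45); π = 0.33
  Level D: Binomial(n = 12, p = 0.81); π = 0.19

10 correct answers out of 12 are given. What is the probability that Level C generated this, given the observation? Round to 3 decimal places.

By Bayes' theorem, P(k | x) = P(Z=k) f_k(x) / Σ_j P(Z=j) f_j(x).
Binomial probabilities:
  f_A = C(12,10)·0.20^10·0.80^2 = 66·1.024e-07·0.64 = 4.32538e-06
  f_B = C(12,10)·0.26^10·0.74^2 = 66·1.41167e-06·0.5476 = 5.102e-05
  f_C = C(12,10)·0.45^10·0.55^2 = 66·0.000340506·0.3025 = 0.00679821
  f_D = C(12,10)·0.81^10·0.19^2 = 66·0.121577·0.0361 = 0.289669
Weight by the priors:
  P(Z=A)·f_A = 0.09 × 4.32538e-06 = 3.89284e-07
  P(Z=B)·f_B = 0.39 × 5.102e-05 = 1.98978e-05
  P(Z=C)·f_C = 0.33 × 0.00679821 = 0.00224341
  P(Z=D)·f_D = 0.19 × 0.289669 = 0.055037
Denominator: 3.89284e-07 + 1.98978e-05 + 0.00224341 + 0.055037 = 0.0573007
P(Level C | 10 correct answers out of 12) ≈ 0.039

0.039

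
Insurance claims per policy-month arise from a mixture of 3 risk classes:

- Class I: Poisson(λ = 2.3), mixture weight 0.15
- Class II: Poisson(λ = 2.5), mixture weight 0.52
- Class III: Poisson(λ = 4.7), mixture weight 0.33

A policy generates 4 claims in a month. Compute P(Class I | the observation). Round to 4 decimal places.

By Bayes' theorem, P(k | x) = w_k f_k(x) / Σ_j w_j f_j(x).
Component likelihoods at x = 4 claims:
  L_I = e^(−2.3)·2.3^4/4! = 0.116902
  L_II = e^(−2.5)·2.5^4/4! = 0.133602
  L_III = e^(−4.7)·4.7^4/4! = 0.184925
Unnormalised posteriors:
  w_I·L_I = 0.15 × 0.116902 = 0.0175353
  w_II·L_II = 0.52 × 0.133602 = 0.069473
  w_III·L_III = 0.33 × 0.184925 = 0.0610253
Evidence: 0.0175353 + 0.069473 + 0.0610253 = 0.148034
So the posterior for Class I is 0.0175353 / 0.148034 ≈ 0.1185.

0.1185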